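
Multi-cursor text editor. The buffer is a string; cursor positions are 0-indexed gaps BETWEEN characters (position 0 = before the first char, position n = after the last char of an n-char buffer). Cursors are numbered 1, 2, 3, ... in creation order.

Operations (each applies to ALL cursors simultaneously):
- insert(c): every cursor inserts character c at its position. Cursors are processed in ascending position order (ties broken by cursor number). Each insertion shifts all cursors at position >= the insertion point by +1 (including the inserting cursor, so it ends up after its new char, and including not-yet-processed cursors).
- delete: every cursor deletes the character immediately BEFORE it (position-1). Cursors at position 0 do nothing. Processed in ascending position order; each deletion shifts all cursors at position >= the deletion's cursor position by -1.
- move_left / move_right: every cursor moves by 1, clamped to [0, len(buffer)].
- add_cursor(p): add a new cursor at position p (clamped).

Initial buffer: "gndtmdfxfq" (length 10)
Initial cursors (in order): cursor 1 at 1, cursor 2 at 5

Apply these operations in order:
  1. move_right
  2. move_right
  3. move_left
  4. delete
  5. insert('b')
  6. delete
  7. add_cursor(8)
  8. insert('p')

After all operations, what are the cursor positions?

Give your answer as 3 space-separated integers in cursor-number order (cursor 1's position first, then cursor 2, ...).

After op 1 (move_right): buffer="gndtmdfxfq" (len 10), cursors c1@2 c2@6, authorship ..........
After op 2 (move_right): buffer="gndtmdfxfq" (len 10), cursors c1@3 c2@7, authorship ..........
After op 3 (move_left): buffer="gndtmdfxfq" (len 10), cursors c1@2 c2@6, authorship ..........
After op 4 (delete): buffer="gdtmfxfq" (len 8), cursors c1@1 c2@4, authorship ........
After op 5 (insert('b')): buffer="gbdtmbfxfq" (len 10), cursors c1@2 c2@6, authorship .1...2....
After op 6 (delete): buffer="gdtmfxfq" (len 8), cursors c1@1 c2@4, authorship ........
After op 7 (add_cursor(8)): buffer="gdtmfxfq" (len 8), cursors c1@1 c2@4 c3@8, authorship ........
After op 8 (insert('p')): buffer="gpdtmpfxfqp" (len 11), cursors c1@2 c2@6 c3@11, authorship .1...2....3

Answer: 2 6 11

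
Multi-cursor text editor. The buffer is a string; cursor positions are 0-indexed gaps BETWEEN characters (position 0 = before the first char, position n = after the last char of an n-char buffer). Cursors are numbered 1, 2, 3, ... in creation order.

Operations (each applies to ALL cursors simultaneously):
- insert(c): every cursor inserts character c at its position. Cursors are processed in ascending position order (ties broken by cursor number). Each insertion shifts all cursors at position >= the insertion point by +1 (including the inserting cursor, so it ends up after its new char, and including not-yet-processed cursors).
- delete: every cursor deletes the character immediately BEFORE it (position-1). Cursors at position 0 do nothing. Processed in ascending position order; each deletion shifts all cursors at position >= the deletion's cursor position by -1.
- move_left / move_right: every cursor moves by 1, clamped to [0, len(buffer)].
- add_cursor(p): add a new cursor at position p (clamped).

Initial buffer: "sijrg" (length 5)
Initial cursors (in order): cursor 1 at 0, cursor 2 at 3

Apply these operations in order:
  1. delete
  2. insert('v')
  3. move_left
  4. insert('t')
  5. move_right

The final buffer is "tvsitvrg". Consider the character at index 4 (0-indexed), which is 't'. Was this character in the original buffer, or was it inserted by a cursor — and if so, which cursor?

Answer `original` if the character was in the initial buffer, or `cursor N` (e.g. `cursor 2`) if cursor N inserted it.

After op 1 (delete): buffer="sirg" (len 4), cursors c1@0 c2@2, authorship ....
After op 2 (insert('v')): buffer="vsivrg" (len 6), cursors c1@1 c2@4, authorship 1..2..
After op 3 (move_left): buffer="vsivrg" (len 6), cursors c1@0 c2@3, authorship 1..2..
After op 4 (insert('t')): buffer="tvsitvrg" (len 8), cursors c1@1 c2@5, authorship 11..22..
After op 5 (move_right): buffer="tvsitvrg" (len 8), cursors c1@2 c2@6, authorship 11..22..
Authorship (.=original, N=cursor N): 1 1 . . 2 2 . .
Index 4: author = 2

Answer: cursor 2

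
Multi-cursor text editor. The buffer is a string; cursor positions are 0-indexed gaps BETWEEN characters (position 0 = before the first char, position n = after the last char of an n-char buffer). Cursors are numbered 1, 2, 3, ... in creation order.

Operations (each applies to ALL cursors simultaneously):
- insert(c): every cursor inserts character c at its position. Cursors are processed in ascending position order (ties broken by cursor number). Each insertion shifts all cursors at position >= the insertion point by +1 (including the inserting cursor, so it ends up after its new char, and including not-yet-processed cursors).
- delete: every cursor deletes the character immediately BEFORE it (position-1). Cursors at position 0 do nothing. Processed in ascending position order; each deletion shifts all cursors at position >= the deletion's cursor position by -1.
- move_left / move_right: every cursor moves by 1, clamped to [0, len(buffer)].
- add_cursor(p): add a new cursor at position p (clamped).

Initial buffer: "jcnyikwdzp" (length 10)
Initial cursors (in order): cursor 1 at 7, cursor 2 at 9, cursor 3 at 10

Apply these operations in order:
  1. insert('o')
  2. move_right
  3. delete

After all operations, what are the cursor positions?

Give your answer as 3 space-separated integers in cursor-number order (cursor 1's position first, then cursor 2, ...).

Answer: 8 10 10

Derivation:
After op 1 (insert('o')): buffer="jcnyikwodzopo" (len 13), cursors c1@8 c2@11 c3@13, authorship .......1..2.3
After op 2 (move_right): buffer="jcnyikwodzopo" (len 13), cursors c1@9 c2@12 c3@13, authorship .......1..2.3
After op 3 (delete): buffer="jcnyikwozo" (len 10), cursors c1@8 c2@10 c3@10, authorship .......1.2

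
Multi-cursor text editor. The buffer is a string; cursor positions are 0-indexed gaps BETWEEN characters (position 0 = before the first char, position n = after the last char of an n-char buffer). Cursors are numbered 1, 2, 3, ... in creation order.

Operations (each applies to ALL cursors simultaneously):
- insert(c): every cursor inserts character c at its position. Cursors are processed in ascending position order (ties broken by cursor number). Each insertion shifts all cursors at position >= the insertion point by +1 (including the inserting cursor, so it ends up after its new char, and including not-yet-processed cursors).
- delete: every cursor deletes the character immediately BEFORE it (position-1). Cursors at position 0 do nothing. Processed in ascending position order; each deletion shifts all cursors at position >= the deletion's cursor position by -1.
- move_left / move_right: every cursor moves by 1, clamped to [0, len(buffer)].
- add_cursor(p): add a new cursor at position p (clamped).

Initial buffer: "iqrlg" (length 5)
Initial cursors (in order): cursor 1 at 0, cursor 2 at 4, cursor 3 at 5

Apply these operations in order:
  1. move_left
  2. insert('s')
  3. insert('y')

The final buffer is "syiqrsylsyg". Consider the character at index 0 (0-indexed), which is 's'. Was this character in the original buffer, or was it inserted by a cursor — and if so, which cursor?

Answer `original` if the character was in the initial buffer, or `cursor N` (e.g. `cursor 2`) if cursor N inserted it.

Answer: cursor 1

Derivation:
After op 1 (move_left): buffer="iqrlg" (len 5), cursors c1@0 c2@3 c3@4, authorship .....
After op 2 (insert('s')): buffer="siqrslsg" (len 8), cursors c1@1 c2@5 c3@7, authorship 1...2.3.
After op 3 (insert('y')): buffer="syiqrsylsyg" (len 11), cursors c1@2 c2@7 c3@10, authorship 11...22.33.
Authorship (.=original, N=cursor N): 1 1 . . . 2 2 . 3 3 .
Index 0: author = 1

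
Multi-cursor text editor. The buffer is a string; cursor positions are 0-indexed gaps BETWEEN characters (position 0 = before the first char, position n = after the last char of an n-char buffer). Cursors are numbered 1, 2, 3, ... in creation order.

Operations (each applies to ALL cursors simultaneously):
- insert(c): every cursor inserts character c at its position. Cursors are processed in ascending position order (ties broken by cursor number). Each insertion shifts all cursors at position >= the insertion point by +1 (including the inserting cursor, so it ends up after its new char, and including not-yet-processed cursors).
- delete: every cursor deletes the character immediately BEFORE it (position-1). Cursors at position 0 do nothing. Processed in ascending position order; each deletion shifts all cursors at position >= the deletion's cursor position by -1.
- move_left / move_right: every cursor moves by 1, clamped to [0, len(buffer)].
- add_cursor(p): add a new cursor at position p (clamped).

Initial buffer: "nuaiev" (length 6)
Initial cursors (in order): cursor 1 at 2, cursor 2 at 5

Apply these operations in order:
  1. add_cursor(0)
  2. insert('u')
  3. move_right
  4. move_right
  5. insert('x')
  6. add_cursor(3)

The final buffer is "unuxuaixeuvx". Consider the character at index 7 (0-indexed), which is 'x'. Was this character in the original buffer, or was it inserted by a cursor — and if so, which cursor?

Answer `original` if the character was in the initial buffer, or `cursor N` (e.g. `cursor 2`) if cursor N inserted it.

Answer: cursor 1

Derivation:
After op 1 (add_cursor(0)): buffer="nuaiev" (len 6), cursors c3@0 c1@2 c2@5, authorship ......
After op 2 (insert('u')): buffer="unuuaieuv" (len 9), cursors c3@1 c1@4 c2@8, authorship 3..1...2.
After op 3 (move_right): buffer="unuuaieuv" (len 9), cursors c3@2 c1@5 c2@9, authorship 3..1...2.
After op 4 (move_right): buffer="unuuaieuv" (len 9), cursors c3@3 c1@6 c2@9, authorship 3..1...2.
After op 5 (insert('x')): buffer="unuxuaixeuvx" (len 12), cursors c3@4 c1@8 c2@12, authorship 3..31..1.2.2
After op 6 (add_cursor(3)): buffer="unuxuaixeuvx" (len 12), cursors c4@3 c3@4 c1@8 c2@12, authorship 3..31..1.2.2
Authorship (.=original, N=cursor N): 3 . . 3 1 . . 1 . 2 . 2
Index 7: author = 1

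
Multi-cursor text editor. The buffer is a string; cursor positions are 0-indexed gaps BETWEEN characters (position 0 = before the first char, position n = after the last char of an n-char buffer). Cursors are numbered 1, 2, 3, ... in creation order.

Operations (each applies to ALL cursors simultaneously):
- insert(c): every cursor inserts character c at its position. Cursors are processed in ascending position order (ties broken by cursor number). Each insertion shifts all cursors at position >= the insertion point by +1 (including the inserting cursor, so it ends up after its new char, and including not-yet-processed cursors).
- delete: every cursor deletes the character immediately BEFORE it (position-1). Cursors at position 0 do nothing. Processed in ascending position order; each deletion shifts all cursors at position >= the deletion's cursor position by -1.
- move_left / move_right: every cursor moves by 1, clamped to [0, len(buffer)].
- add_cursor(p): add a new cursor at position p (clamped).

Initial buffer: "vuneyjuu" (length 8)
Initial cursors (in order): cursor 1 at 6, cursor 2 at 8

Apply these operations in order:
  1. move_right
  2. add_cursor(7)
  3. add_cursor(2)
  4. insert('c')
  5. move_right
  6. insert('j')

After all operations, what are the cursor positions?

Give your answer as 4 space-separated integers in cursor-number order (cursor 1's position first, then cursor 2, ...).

After op 1 (move_right): buffer="vuneyjuu" (len 8), cursors c1@7 c2@8, authorship ........
After op 2 (add_cursor(7)): buffer="vuneyjuu" (len 8), cursors c1@7 c3@7 c2@8, authorship ........
After op 3 (add_cursor(2)): buffer="vuneyjuu" (len 8), cursors c4@2 c1@7 c3@7 c2@8, authorship ........
After op 4 (insert('c')): buffer="vucneyjuccuc" (len 12), cursors c4@3 c1@10 c3@10 c2@12, authorship ..4.....13.2
After op 5 (move_right): buffer="vucneyjuccuc" (len 12), cursors c4@4 c1@11 c3@11 c2@12, authorship ..4.....13.2
After op 6 (insert('j')): buffer="vucnjeyjuccujjcj" (len 16), cursors c4@5 c1@14 c3@14 c2@16, authorship ..4.4....13.1322

Answer: 14 16 14 5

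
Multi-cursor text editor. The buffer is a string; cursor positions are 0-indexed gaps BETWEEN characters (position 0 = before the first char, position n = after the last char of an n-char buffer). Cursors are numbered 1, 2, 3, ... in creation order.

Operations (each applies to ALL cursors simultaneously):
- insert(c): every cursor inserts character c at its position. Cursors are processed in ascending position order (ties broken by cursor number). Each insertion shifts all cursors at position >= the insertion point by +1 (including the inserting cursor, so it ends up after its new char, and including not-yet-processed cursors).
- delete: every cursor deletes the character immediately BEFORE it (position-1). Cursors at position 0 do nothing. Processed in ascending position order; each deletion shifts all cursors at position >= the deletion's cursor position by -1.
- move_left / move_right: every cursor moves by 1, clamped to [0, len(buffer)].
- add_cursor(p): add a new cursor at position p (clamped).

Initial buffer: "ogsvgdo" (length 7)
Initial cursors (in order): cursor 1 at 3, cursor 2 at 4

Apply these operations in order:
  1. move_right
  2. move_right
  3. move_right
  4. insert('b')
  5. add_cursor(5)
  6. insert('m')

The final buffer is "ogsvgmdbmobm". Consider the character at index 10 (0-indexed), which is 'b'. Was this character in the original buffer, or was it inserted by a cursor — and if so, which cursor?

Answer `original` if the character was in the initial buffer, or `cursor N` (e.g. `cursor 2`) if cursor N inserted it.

Answer: cursor 2

Derivation:
After op 1 (move_right): buffer="ogsvgdo" (len 7), cursors c1@4 c2@5, authorship .......
After op 2 (move_right): buffer="ogsvgdo" (len 7), cursors c1@5 c2@6, authorship .......
After op 3 (move_right): buffer="ogsvgdo" (len 7), cursors c1@6 c2@7, authorship .......
After op 4 (insert('b')): buffer="ogsvgdbob" (len 9), cursors c1@7 c2@9, authorship ......1.2
After op 5 (add_cursor(5)): buffer="ogsvgdbob" (len 9), cursors c3@5 c1@7 c2@9, authorship ......1.2
After op 6 (insert('m')): buffer="ogsvgmdbmobm" (len 12), cursors c3@6 c1@9 c2@12, authorship .....3.11.22
Authorship (.=original, N=cursor N): . . . . . 3 . 1 1 . 2 2
Index 10: author = 2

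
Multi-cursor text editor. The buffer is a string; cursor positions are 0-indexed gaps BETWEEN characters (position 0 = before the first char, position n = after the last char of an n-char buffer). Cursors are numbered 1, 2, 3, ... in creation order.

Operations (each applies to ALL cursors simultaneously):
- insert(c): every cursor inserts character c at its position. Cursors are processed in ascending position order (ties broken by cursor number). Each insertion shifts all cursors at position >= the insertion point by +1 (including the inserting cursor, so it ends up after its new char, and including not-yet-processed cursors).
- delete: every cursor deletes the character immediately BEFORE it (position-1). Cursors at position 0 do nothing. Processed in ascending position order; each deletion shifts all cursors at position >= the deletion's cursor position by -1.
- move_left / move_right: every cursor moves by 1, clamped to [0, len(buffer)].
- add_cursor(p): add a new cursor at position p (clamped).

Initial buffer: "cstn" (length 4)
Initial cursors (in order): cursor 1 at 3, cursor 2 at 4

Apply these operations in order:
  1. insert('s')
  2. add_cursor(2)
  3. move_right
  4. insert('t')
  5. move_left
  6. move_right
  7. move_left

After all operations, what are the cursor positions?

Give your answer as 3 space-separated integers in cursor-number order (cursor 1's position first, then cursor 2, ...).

After op 1 (insert('s')): buffer="cstsns" (len 6), cursors c1@4 c2@6, authorship ...1.2
After op 2 (add_cursor(2)): buffer="cstsns" (len 6), cursors c3@2 c1@4 c2@6, authorship ...1.2
After op 3 (move_right): buffer="cstsns" (len 6), cursors c3@3 c1@5 c2@6, authorship ...1.2
After op 4 (insert('t')): buffer="csttsntst" (len 9), cursors c3@4 c1@7 c2@9, authorship ...31.122
After op 5 (move_left): buffer="csttsntst" (len 9), cursors c3@3 c1@6 c2@8, authorship ...31.122
After op 6 (move_right): buffer="csttsntst" (len 9), cursors c3@4 c1@7 c2@9, authorship ...31.122
After op 7 (move_left): buffer="csttsntst" (len 9), cursors c3@3 c1@6 c2@8, authorship ...31.122

Answer: 6 8 3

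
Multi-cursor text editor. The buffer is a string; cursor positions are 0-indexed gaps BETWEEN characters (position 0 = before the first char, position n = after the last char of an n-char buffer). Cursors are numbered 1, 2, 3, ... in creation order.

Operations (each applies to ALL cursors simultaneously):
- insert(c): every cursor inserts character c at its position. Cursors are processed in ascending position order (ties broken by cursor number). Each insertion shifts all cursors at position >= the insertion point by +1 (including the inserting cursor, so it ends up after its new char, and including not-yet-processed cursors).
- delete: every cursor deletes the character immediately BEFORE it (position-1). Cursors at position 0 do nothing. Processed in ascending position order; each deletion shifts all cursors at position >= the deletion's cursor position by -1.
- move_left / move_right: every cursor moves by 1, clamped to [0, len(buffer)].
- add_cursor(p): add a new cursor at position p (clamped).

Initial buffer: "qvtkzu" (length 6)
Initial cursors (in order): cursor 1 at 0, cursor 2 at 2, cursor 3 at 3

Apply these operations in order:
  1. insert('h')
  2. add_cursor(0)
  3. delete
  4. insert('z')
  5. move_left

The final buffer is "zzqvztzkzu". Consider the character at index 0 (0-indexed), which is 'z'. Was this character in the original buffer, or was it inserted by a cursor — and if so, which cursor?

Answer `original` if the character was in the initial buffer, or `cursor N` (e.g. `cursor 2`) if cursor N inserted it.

After op 1 (insert('h')): buffer="hqvhthkzu" (len 9), cursors c1@1 c2@4 c3@6, authorship 1..2.3...
After op 2 (add_cursor(0)): buffer="hqvhthkzu" (len 9), cursors c4@0 c1@1 c2@4 c3@6, authorship 1..2.3...
After op 3 (delete): buffer="qvtkzu" (len 6), cursors c1@0 c4@0 c2@2 c3@3, authorship ......
After op 4 (insert('z')): buffer="zzqvztzkzu" (len 10), cursors c1@2 c4@2 c2@5 c3@7, authorship 14..2.3...
After op 5 (move_left): buffer="zzqvztzkzu" (len 10), cursors c1@1 c4@1 c2@4 c3@6, authorship 14..2.3...
Authorship (.=original, N=cursor N): 1 4 . . 2 . 3 . . .
Index 0: author = 1

Answer: cursor 1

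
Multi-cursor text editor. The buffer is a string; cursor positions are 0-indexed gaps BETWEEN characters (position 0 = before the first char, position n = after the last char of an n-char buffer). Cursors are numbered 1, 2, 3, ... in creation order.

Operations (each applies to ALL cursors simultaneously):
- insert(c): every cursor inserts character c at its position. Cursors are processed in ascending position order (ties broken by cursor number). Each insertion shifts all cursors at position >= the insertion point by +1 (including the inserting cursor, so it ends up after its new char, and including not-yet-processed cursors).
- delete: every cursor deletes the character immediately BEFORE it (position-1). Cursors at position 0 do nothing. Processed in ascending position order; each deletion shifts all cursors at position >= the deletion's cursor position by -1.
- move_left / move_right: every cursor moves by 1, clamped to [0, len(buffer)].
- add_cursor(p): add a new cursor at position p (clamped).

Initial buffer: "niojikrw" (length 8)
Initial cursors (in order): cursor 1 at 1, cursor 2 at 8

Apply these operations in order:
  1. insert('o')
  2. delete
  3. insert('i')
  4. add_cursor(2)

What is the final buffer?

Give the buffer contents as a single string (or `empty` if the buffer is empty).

After op 1 (insert('o')): buffer="noiojikrwo" (len 10), cursors c1@2 c2@10, authorship .1.......2
After op 2 (delete): buffer="niojikrw" (len 8), cursors c1@1 c2@8, authorship ........
After op 3 (insert('i')): buffer="niiojikrwi" (len 10), cursors c1@2 c2@10, authorship .1.......2
After op 4 (add_cursor(2)): buffer="niiojikrwi" (len 10), cursors c1@2 c3@2 c2@10, authorship .1.......2

Answer: niiojikrwi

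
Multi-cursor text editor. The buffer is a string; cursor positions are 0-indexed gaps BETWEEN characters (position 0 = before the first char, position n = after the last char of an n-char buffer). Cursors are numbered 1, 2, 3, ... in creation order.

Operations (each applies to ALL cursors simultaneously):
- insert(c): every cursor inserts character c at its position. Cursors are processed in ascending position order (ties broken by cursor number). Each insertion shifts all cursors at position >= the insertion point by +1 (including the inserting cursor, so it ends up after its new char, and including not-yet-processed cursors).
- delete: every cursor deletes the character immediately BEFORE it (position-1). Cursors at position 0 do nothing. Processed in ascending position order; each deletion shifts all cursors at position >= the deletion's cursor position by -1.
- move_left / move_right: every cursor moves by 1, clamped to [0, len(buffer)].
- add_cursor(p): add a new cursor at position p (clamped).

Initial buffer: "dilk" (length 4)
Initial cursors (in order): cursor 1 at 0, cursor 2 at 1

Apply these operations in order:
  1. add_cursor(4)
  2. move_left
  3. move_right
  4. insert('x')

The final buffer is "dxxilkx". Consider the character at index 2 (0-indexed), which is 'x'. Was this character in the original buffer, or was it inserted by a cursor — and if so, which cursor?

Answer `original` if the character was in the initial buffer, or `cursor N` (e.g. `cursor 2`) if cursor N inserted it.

Answer: cursor 2

Derivation:
After op 1 (add_cursor(4)): buffer="dilk" (len 4), cursors c1@0 c2@1 c3@4, authorship ....
After op 2 (move_left): buffer="dilk" (len 4), cursors c1@0 c2@0 c3@3, authorship ....
After op 3 (move_right): buffer="dilk" (len 4), cursors c1@1 c2@1 c3@4, authorship ....
After op 4 (insert('x')): buffer="dxxilkx" (len 7), cursors c1@3 c2@3 c3@7, authorship .12...3
Authorship (.=original, N=cursor N): . 1 2 . . . 3
Index 2: author = 2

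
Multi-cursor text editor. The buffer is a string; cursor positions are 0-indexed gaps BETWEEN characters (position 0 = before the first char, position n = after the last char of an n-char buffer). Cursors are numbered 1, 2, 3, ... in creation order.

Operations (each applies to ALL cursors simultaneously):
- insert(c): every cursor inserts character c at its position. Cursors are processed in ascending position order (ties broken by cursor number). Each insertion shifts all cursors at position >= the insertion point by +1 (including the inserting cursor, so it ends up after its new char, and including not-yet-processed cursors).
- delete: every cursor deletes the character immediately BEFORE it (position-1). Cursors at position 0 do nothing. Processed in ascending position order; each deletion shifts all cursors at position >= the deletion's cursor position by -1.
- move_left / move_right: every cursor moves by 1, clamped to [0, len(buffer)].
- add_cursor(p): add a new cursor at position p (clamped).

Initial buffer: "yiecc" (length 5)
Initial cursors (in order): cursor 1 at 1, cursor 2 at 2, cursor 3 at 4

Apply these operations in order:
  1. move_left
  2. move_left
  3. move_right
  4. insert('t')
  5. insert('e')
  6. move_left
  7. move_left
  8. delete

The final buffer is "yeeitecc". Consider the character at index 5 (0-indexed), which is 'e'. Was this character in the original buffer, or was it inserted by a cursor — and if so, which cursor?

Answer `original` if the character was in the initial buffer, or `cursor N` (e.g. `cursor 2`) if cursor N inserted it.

After op 1 (move_left): buffer="yiecc" (len 5), cursors c1@0 c2@1 c3@3, authorship .....
After op 2 (move_left): buffer="yiecc" (len 5), cursors c1@0 c2@0 c3@2, authorship .....
After op 3 (move_right): buffer="yiecc" (len 5), cursors c1@1 c2@1 c3@3, authorship .....
After op 4 (insert('t')): buffer="yttietcc" (len 8), cursors c1@3 c2@3 c3@6, authorship .12..3..
After op 5 (insert('e')): buffer="ytteeietecc" (len 11), cursors c1@5 c2@5 c3@9, authorship .1212..33..
After op 6 (move_left): buffer="ytteeietecc" (len 11), cursors c1@4 c2@4 c3@8, authorship .1212..33..
After op 7 (move_left): buffer="ytteeietecc" (len 11), cursors c1@3 c2@3 c3@7, authorship .1212..33..
After op 8 (delete): buffer="yeeitecc" (len 8), cursors c1@1 c2@1 c3@4, authorship .12.33..
Authorship (.=original, N=cursor N): . 1 2 . 3 3 . .
Index 5: author = 3

Answer: cursor 3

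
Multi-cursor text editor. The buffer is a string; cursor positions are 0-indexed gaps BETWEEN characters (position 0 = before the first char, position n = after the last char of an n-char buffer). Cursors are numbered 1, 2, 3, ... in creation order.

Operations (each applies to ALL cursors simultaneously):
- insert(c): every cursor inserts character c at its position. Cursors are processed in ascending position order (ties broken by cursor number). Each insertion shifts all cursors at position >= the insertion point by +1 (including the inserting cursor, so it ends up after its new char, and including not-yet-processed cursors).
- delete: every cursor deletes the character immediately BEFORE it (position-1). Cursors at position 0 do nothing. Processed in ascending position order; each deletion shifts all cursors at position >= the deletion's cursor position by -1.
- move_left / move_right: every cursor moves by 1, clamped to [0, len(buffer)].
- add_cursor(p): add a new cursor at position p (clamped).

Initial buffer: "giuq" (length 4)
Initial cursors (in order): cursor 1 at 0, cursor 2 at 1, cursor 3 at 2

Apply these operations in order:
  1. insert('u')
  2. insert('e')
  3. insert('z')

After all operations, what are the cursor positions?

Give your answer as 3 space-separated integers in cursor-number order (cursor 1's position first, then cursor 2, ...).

After op 1 (insert('u')): buffer="uguiuuq" (len 7), cursors c1@1 c2@3 c3@5, authorship 1.2.3..
After op 2 (insert('e')): buffer="uegueiueuq" (len 10), cursors c1@2 c2@5 c3@8, authorship 11.22.33..
After op 3 (insert('z')): buffer="uezgueziuezuq" (len 13), cursors c1@3 c2@7 c3@11, authorship 111.222.333..

Answer: 3 7 11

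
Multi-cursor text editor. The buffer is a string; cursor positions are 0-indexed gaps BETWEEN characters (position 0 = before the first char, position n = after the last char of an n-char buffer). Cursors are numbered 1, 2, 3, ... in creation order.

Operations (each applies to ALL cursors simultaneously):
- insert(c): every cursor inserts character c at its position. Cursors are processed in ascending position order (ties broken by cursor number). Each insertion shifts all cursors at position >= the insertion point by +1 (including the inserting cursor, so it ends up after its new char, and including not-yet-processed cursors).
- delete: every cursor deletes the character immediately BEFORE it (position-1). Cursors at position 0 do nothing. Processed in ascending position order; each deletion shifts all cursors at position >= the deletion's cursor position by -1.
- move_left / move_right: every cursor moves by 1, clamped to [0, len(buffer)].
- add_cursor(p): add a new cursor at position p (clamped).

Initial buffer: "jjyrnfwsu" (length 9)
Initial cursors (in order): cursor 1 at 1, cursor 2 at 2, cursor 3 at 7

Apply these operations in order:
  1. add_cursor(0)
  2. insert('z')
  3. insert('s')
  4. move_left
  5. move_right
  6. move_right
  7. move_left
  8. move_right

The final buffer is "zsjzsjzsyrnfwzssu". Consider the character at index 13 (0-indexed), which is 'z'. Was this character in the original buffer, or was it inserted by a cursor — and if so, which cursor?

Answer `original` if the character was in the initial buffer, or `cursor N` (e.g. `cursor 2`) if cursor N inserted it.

After op 1 (add_cursor(0)): buffer="jjyrnfwsu" (len 9), cursors c4@0 c1@1 c2@2 c3@7, authorship .........
After op 2 (insert('z')): buffer="zjzjzyrnfwzsu" (len 13), cursors c4@1 c1@3 c2@5 c3@11, authorship 4.1.2.....3..
After op 3 (insert('s')): buffer="zsjzsjzsyrnfwzssu" (len 17), cursors c4@2 c1@5 c2@8 c3@15, authorship 44.11.22.....33..
After op 4 (move_left): buffer="zsjzsjzsyrnfwzssu" (len 17), cursors c4@1 c1@4 c2@7 c3@14, authorship 44.11.22.....33..
After op 5 (move_right): buffer="zsjzsjzsyrnfwzssu" (len 17), cursors c4@2 c1@5 c2@8 c3@15, authorship 44.11.22.....33..
After op 6 (move_right): buffer="zsjzsjzsyrnfwzssu" (len 17), cursors c4@3 c1@6 c2@9 c3@16, authorship 44.11.22.....33..
After op 7 (move_left): buffer="zsjzsjzsyrnfwzssu" (len 17), cursors c4@2 c1@5 c2@8 c3@15, authorship 44.11.22.....33..
After op 8 (move_right): buffer="zsjzsjzsyrnfwzssu" (len 17), cursors c4@3 c1@6 c2@9 c3@16, authorship 44.11.22.....33..
Authorship (.=original, N=cursor N): 4 4 . 1 1 . 2 2 . . . . . 3 3 . .
Index 13: author = 3

Answer: cursor 3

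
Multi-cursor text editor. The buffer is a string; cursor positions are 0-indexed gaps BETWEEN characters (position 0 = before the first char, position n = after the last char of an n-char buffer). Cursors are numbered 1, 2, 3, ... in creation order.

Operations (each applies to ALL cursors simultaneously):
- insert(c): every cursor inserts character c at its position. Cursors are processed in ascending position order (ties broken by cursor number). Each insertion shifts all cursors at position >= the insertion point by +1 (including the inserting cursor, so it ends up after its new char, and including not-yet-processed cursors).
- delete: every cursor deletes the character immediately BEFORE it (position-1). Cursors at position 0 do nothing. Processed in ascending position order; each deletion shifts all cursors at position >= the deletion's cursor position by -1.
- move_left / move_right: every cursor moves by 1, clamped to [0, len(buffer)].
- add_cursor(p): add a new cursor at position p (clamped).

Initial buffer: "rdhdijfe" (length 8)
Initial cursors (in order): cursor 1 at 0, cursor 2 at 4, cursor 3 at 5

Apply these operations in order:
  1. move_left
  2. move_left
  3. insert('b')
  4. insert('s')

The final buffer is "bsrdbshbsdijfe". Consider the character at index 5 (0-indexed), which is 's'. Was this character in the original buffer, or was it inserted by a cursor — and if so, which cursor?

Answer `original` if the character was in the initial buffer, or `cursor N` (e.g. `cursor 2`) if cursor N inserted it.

Answer: cursor 2

Derivation:
After op 1 (move_left): buffer="rdhdijfe" (len 8), cursors c1@0 c2@3 c3@4, authorship ........
After op 2 (move_left): buffer="rdhdijfe" (len 8), cursors c1@0 c2@2 c3@3, authorship ........
After op 3 (insert('b')): buffer="brdbhbdijfe" (len 11), cursors c1@1 c2@4 c3@6, authorship 1..2.3.....
After op 4 (insert('s')): buffer="bsrdbshbsdijfe" (len 14), cursors c1@2 c2@6 c3@9, authorship 11..22.33.....
Authorship (.=original, N=cursor N): 1 1 . . 2 2 . 3 3 . . . . .
Index 5: author = 2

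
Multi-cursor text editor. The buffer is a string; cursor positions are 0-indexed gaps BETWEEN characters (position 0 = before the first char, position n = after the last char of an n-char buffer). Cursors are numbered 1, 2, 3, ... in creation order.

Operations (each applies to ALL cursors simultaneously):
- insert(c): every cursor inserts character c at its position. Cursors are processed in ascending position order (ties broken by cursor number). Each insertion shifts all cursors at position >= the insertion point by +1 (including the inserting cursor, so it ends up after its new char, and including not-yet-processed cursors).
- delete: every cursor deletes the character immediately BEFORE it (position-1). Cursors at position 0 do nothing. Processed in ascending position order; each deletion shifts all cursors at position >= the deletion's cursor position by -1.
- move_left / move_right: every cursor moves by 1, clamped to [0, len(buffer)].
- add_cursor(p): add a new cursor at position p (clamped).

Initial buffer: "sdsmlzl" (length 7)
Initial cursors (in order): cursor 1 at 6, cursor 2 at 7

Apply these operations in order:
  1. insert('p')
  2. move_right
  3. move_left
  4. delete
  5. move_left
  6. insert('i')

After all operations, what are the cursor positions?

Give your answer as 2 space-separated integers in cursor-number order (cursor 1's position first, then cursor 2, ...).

After op 1 (insert('p')): buffer="sdsmlzplp" (len 9), cursors c1@7 c2@9, authorship ......1.2
After op 2 (move_right): buffer="sdsmlzplp" (len 9), cursors c1@8 c2@9, authorship ......1.2
After op 3 (move_left): buffer="sdsmlzplp" (len 9), cursors c1@7 c2@8, authorship ......1.2
After op 4 (delete): buffer="sdsmlzp" (len 7), cursors c1@6 c2@6, authorship ......2
After op 5 (move_left): buffer="sdsmlzp" (len 7), cursors c1@5 c2@5, authorship ......2
After op 6 (insert('i')): buffer="sdsmliizp" (len 9), cursors c1@7 c2@7, authorship .....12.2

Answer: 7 7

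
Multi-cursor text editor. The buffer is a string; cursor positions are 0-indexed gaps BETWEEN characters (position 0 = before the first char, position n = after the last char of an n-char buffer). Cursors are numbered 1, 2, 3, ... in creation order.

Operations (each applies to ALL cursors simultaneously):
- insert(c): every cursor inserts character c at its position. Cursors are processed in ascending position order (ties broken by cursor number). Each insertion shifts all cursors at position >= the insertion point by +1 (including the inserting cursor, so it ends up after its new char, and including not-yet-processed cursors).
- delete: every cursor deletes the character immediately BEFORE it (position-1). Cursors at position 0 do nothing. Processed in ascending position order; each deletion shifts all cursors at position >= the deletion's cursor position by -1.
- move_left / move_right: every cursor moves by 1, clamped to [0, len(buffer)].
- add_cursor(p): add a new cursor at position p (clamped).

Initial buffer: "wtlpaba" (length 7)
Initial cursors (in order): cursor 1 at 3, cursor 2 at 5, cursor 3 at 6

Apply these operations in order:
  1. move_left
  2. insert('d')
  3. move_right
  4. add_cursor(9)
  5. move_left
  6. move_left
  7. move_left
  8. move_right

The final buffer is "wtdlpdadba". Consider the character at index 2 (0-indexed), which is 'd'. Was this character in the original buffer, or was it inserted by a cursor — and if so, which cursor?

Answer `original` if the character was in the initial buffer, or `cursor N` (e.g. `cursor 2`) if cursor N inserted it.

Answer: cursor 1

Derivation:
After op 1 (move_left): buffer="wtlpaba" (len 7), cursors c1@2 c2@4 c3@5, authorship .......
After op 2 (insert('d')): buffer="wtdlpdadba" (len 10), cursors c1@3 c2@6 c3@8, authorship ..1..2.3..
After op 3 (move_right): buffer="wtdlpdadba" (len 10), cursors c1@4 c2@7 c3@9, authorship ..1..2.3..
After op 4 (add_cursor(9)): buffer="wtdlpdadba" (len 10), cursors c1@4 c2@7 c3@9 c4@9, authorship ..1..2.3..
After op 5 (move_left): buffer="wtdlpdadba" (len 10), cursors c1@3 c2@6 c3@8 c4@8, authorship ..1..2.3..
After op 6 (move_left): buffer="wtdlpdadba" (len 10), cursors c1@2 c2@5 c3@7 c4@7, authorship ..1..2.3..
After op 7 (move_left): buffer="wtdlpdadba" (len 10), cursors c1@1 c2@4 c3@6 c4@6, authorship ..1..2.3..
After op 8 (move_right): buffer="wtdlpdadba" (len 10), cursors c1@2 c2@5 c3@7 c4@7, authorship ..1..2.3..
Authorship (.=original, N=cursor N): . . 1 . . 2 . 3 . .
Index 2: author = 1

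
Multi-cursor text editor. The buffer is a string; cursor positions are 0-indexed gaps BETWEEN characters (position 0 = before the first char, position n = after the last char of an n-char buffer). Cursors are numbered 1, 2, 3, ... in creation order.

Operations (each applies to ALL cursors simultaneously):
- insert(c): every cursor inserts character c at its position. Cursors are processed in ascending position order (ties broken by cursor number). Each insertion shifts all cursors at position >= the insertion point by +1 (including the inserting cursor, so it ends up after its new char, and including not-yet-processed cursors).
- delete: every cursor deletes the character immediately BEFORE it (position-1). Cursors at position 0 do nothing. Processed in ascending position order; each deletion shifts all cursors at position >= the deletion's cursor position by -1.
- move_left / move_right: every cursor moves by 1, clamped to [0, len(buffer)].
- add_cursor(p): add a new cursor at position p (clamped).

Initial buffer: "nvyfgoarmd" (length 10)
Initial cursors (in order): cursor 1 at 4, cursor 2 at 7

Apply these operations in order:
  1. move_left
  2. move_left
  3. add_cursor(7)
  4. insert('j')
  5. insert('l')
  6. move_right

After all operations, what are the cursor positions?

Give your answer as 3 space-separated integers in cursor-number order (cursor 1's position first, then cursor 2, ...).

Answer: 5 10 14

Derivation:
After op 1 (move_left): buffer="nvyfgoarmd" (len 10), cursors c1@3 c2@6, authorship ..........
After op 2 (move_left): buffer="nvyfgoarmd" (len 10), cursors c1@2 c2@5, authorship ..........
After op 3 (add_cursor(7)): buffer="nvyfgoarmd" (len 10), cursors c1@2 c2@5 c3@7, authorship ..........
After op 4 (insert('j')): buffer="nvjyfgjoajrmd" (len 13), cursors c1@3 c2@7 c3@10, authorship ..1...2..3...
After op 5 (insert('l')): buffer="nvjlyfgjloajlrmd" (len 16), cursors c1@4 c2@9 c3@13, authorship ..11...22..33...
After op 6 (move_right): buffer="nvjlyfgjloajlrmd" (len 16), cursors c1@5 c2@10 c3@14, authorship ..11...22..33...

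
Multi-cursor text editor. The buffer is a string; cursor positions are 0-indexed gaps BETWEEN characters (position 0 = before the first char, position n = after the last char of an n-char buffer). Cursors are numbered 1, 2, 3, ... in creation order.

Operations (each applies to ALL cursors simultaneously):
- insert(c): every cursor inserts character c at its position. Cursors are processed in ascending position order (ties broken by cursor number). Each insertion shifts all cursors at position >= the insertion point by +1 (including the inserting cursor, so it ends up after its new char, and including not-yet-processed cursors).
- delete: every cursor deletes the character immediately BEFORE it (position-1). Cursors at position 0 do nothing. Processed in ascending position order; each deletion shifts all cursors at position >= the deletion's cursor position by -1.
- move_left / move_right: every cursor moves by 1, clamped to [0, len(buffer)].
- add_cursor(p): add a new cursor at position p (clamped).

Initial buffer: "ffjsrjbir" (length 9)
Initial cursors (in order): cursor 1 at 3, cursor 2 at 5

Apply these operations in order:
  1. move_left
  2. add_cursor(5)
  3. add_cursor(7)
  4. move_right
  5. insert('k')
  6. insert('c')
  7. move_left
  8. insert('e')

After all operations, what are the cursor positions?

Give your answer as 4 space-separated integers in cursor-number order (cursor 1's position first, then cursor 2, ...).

Answer: 5 10 14 19

Derivation:
After op 1 (move_left): buffer="ffjsrjbir" (len 9), cursors c1@2 c2@4, authorship .........
After op 2 (add_cursor(5)): buffer="ffjsrjbir" (len 9), cursors c1@2 c2@4 c3@5, authorship .........
After op 3 (add_cursor(7)): buffer="ffjsrjbir" (len 9), cursors c1@2 c2@4 c3@5 c4@7, authorship .........
After op 4 (move_right): buffer="ffjsrjbir" (len 9), cursors c1@3 c2@5 c3@6 c4@8, authorship .........
After op 5 (insert('k')): buffer="ffjksrkjkbikr" (len 13), cursors c1@4 c2@7 c3@9 c4@12, authorship ...1..2.3..4.
After op 6 (insert('c')): buffer="ffjkcsrkcjkcbikcr" (len 17), cursors c1@5 c2@9 c3@12 c4@16, authorship ...11..22.33..44.
After op 7 (move_left): buffer="ffjkcsrkcjkcbikcr" (len 17), cursors c1@4 c2@8 c3@11 c4@15, authorship ...11..22.33..44.
After op 8 (insert('e')): buffer="ffjkecsrkecjkecbikecr" (len 21), cursors c1@5 c2@10 c3@14 c4@19, authorship ...111..222.333..444.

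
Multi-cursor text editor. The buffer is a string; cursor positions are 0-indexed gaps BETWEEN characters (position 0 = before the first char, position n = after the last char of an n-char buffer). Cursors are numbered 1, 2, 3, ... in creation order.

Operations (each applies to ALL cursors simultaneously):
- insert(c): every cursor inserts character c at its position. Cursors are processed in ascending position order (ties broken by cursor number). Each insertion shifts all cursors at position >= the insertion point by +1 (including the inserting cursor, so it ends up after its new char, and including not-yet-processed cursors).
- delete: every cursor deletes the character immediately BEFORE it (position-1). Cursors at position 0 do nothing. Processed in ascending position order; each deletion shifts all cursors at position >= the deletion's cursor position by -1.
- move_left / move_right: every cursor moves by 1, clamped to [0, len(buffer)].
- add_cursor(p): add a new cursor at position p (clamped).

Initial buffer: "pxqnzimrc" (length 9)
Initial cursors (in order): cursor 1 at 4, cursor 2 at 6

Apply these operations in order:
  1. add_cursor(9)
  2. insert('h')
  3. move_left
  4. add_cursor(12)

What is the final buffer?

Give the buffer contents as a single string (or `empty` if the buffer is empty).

Answer: pxqnhzihmrch

Derivation:
After op 1 (add_cursor(9)): buffer="pxqnzimrc" (len 9), cursors c1@4 c2@6 c3@9, authorship .........
After op 2 (insert('h')): buffer="pxqnhzihmrch" (len 12), cursors c1@5 c2@8 c3@12, authorship ....1..2...3
After op 3 (move_left): buffer="pxqnhzihmrch" (len 12), cursors c1@4 c2@7 c3@11, authorship ....1..2...3
After op 4 (add_cursor(12)): buffer="pxqnhzihmrch" (len 12), cursors c1@4 c2@7 c3@11 c4@12, authorship ....1..2...3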